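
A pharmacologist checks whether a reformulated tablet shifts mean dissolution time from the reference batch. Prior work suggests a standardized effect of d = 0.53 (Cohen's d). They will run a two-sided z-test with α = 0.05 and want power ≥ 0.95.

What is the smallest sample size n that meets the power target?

Set Φ(δ − 1.960) = 0.95; then δ − 1.960 = Φ⁻¹(0.95) = 1.645, giving δ = 3.605.
(The Φ(−δ − z_{α/2}) term is vanishingly small for δ > 0 and is dropped in the standard sample-size formula.)
δ = d·√n ⇒ n = (δ/d)² = (3.605 / 0.53)² = 46.26.
Rounding up, n = 47.

n = 47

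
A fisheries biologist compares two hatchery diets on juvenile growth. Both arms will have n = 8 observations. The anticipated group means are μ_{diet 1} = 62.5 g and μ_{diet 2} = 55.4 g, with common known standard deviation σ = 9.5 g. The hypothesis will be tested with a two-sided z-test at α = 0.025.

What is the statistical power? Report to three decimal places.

Power ≈ 0.228

Standardized effect: d = |μ_{diet 1} − μ_{diet 2}| / σ = |62.5 − 55.4| / 9.5 = 0.7474
Noncentrality parameter: λ = d·√(n/2) = 0.7474 × √(8/2) = 1.4947
Two-sided α = 0.025 → critical value z_{0.0125} = 2.241.
Power = Φ(λ − 2.241) + Φ(−λ − 2.241) = Φ(-0.747) + Φ(-3.736) = 0.2276 + 0.0001 = 0.2277.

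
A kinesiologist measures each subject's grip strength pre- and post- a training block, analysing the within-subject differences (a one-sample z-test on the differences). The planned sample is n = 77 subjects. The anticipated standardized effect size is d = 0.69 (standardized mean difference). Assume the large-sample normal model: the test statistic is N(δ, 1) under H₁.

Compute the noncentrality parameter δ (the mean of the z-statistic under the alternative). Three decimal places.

δ = d·√n = 0.69 × √77 = 6.0547

δ ≈ 6.055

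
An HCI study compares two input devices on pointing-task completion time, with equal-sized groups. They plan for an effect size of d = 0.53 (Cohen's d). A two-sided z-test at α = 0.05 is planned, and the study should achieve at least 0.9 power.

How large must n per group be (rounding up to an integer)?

Set Φ(δ − 1.960) = 0.9; then δ − 1.960 = Φ⁻¹(0.9) = 1.282, giving δ = 3.242.
(The Φ(−δ − z_{α/2}) term is vanishingly small for δ > 0 and is dropped in the standard sample-size formula.)
δ = d·√(n/2) ⇒ n = 2(δ/d)² = 2 × (3.242 / 0.53)² = 74.81.
Round up to the next whole unit.

n = 75 per group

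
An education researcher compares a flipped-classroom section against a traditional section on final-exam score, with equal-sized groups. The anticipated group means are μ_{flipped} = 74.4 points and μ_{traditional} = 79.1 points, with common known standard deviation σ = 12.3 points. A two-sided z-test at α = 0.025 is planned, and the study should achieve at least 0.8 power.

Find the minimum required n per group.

n = 131 per group

Standardized effect: d = |μ_{flipped} − μ_{traditional}| / σ = |74.4 − 79.1| / 12.3 = 0.3821
Set Φ(δ − 2.241) = 0.8; then δ − 2.241 = Φ⁻¹(0.8) = 0.842, giving δ = 3.083.
(For δ > 0 the lower-tail rejection region contributes negligibly to power, so the one-term inversion is standard.)
δ = d·√(n/2) ⇒ n = 2(δ/d)² = 2 × (3.083 / 0.3821)² = 130.20.
Rounding up, n = 131 per group.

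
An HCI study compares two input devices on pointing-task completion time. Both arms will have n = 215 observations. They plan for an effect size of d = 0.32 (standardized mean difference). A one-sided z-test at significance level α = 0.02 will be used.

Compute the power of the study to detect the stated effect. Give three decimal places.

Power ≈ 0.897

Noncentrality parameter: δ = d·√(n/2) = 0.32 × √(215/2) = 3.3178
One-sided α = 0.02 → critical value z_{0.02} = 2.054.
Power = Φ(δ − 2.054) = Φ(1.264) = 0.8969.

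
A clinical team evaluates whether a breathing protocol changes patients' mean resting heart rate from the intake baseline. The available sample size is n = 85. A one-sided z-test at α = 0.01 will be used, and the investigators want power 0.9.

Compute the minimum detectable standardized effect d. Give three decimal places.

d ≈ 0.391

Need Φ(δ − 2.326) = 0.9, so δ = 2.326 + 1.282 = 3.608.
δ = d·√n ⇒ d = δ/√n = 3.608/√85 = 0.3913.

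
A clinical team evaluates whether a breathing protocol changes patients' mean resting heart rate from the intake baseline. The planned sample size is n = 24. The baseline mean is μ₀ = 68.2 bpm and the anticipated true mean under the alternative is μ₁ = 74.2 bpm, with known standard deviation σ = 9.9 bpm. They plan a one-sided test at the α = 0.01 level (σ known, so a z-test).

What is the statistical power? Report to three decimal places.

Standardized effect: d = |μ₁ − μ₀| / σ = |74.2 − 68.2| / 9.9 = 0.6061
Noncentrality parameter: λ = d·√n = 0.6061 × √24 = 2.9691
One-sided α = 0.01 → critical value z_{0.01} = 2.326.
Power = Φ(λ − 2.326) = Φ(0.643) = 0.7398.

Power ≈ 0.740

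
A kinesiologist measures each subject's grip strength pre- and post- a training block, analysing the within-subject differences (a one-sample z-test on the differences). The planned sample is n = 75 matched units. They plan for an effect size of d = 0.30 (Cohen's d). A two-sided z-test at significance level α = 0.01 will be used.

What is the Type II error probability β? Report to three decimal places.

Noncentrality parameter: δ = d·√n = 0.30 × √75 = 2.5981
Critical value for a two-sided test at α = 0.01: z_{α/2} = 2.576.
Power = Φ(δ − 2.576) + Φ(−δ − 2.576) = Φ(0.022) + Φ(-5.174) = 0.5089 + 0.0000 = 0.5089.
Type II error: β = 1 − power = 1 − 0.5089 = 0.4911.

β ≈ 0.491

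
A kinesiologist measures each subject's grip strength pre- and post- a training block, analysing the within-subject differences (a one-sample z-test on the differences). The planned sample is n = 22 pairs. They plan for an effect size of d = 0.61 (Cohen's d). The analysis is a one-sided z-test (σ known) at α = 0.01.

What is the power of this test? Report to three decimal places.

Power ≈ 0.704

Noncentrality parameter: δ = d·√n = 0.61 × √22 = 2.8612
Critical value for a one-sided test at α = 0.01: z_α = 2.326.
Power = P(Z > 2.326 − δ) = Φ(0.535) = 0.7036.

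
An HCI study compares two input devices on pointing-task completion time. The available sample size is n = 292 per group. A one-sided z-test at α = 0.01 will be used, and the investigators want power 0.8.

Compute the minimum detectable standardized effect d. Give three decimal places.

Required noncentrality: δ = z_{0.01} + z_{0.20} = 2.326 + 0.842 = 3.168.
δ = d·√(n/2) ⇒ d = δ/√(n/2) = 3.168/√(292/2) = 0.2622.

d ≈ 0.262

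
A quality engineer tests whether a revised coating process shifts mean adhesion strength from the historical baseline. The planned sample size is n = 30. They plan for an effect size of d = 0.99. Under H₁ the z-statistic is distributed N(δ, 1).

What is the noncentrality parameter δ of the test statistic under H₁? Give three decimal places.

δ ≈ 5.422

δ = d·√n = 0.99 × √30 = 5.4225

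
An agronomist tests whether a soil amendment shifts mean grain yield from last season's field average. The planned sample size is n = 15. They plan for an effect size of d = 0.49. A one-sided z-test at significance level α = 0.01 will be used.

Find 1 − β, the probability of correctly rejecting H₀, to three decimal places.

Noncentrality parameter: δ = d·√n = 0.49 × √15 = 1.8978
Critical value for a one-sided test at α = 0.01: z_α = 2.326.
Power = P(Z > 2.326 − δ) = Φ(-0.429) = 0.3341.

Power ≈ 0.334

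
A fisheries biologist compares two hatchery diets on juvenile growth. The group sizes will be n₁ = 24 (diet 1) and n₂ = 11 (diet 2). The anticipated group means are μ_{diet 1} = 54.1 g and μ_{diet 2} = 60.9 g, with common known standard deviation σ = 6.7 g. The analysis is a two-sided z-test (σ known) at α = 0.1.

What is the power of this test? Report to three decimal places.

Standardized effect: d = |μ_{diet 1} − μ_{diet 2}| / σ = |54.1 − 60.9| / 6.7 = 1.0149
Noncentrality parameter: δ = d / √(1/n₁ + 1/n₂) = 1.0149 / √(1/24 + 1/11) = 2.7874
Two-sided α = 0.1 → critical value z_{0.05} = 1.645.
Power = Φ(δ − 1.645) + Φ(−δ − 1.645) = Φ(1.143) + Φ(-4.432) = 0.8734 + 0.0000 = 0.8734.

Power ≈ 0.873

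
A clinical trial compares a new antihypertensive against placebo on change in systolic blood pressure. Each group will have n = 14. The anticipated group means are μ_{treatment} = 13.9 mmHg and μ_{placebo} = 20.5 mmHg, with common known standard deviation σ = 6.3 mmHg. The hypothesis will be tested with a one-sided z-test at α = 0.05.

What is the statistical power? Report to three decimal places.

Standardized effect: d = |μ_{treatment} − μ_{placebo}| / σ = |13.9 − 20.5| / 6.3 = 1.0476
Noncentrality parameter: δ = d·√(n/2) = 1.0476 × √(14/2) = 2.7717
One-sided α = 0.05 → critical value z_{0.05} = 1.645.
Power = Φ(δ − 1.645) = Φ(1.127) = 0.8701.

Power ≈ 0.870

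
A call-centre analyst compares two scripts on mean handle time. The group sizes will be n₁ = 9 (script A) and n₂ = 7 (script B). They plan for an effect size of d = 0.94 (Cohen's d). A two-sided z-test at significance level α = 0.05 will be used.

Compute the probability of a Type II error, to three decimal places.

Noncentrality parameter: δ = d / √(1/n₁ + 1/n₂) = 0.94 / √(1/9 + 1/7) = 1.8653
Two-sided α = 0.05 → critical value z_{0.025} = 1.960.
Power = Φ(δ − 1.960) + Φ(−δ − 1.960) = Φ(-0.095) + Φ(-3.825) = 0.4623 + 0.0001 = 0.4623.
Type II error: β = 1 − power = 1 − 0.4623 = 0.5377.

β ≈ 0.538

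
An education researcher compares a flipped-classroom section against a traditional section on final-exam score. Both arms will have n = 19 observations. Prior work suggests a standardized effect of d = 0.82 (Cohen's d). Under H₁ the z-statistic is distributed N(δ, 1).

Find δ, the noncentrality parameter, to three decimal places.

δ ≈ 2.527

The noncentrality parameter scales effect size by the design's sample-size factor: δ = d·√(n/2) = 0.82 × √(19/2) = 2.5274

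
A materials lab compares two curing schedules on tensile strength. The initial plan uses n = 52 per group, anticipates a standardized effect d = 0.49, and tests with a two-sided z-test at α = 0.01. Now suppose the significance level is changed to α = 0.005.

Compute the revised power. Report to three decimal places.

Power ≈ 0.379

δ = d·√(n/2) = 0.49 × √(52/2) = 2.4985 (unchanged). New critical value: z_{0.0025} = 2.807.
Revised power = Φ(δ − 2.807) + Φ(−δ − 2.807) = Φ(-0.309) + Φ(-5.306) = 0.3788 + 0.0000 = 0.3788.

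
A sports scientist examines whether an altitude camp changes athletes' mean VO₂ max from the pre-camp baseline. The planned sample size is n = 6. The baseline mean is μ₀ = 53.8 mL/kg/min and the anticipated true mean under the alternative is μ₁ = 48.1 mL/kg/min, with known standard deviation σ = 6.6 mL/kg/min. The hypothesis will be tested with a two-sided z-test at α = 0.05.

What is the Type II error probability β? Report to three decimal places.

Standardized effect: d = |μ₁ − μ₀| / σ = |48.1 − 53.8| / 6.6 = 0.8636
Noncentrality parameter: δ = d·√n = 0.8636 × √6 = 2.1155
Two-sided α = 0.05 → critical value z_{0.025} = 1.960.
Power = Φ(δ − 1.960) + Φ(−δ − 1.960) = Φ(0.156) + Φ(-4.075) = 0.5618 + 0.0000 = 0.5618.
Type II error: β = 1 − power = 1 − 0.5618 = 0.4382.

β ≈ 0.438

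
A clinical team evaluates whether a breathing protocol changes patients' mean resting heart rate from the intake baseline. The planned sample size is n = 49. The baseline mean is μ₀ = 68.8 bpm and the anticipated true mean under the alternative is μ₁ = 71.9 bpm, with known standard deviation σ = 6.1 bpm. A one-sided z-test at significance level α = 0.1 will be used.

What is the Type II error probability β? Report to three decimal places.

β ≈ 0.011

Standardized effect: d = |μ₁ − μ₀| / σ = |71.9 − 68.8| / 6.1 = 0.5082
Noncentrality parameter: δ = d·√n = 0.5082 × √49 = 3.5574
Critical value for a one-sided test at α = 0.1: z_α = 1.282.
Power = Φ(δ − 1.282) = Φ(2.276) = 0.9886.
Type II error: β = 1 − power = 1 − 0.9886 = 0.0114.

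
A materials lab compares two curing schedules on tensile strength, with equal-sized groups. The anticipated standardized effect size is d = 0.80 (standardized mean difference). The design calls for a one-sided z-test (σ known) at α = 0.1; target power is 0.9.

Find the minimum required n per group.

n = 21 per group

Set Φ(δ − 1.282) = 0.9; then δ − 1.282 = Φ⁻¹(0.9) = 1.282, giving δ = 2.563.
δ = d·√(n/2) ⇒ n = 2(δ/d)² = 2 × (2.563 / 0.80)² = 20.53.
Rounding up, n = 21 per group.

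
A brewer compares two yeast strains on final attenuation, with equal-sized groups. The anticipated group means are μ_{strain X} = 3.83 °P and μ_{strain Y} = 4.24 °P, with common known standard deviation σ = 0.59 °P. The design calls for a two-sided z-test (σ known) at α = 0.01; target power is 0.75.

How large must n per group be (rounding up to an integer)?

Standardized effect: d = |μ_{strain X} − μ_{strain Y}| / σ = |3.83 − 4.24| / 0.59 = 0.6949
Set Φ(δ − 2.576) = 0.75; then δ − 2.576 = Φ⁻¹(0.75) = 0.674, giving δ = 3.250.
(The Φ(−δ − z_{α/2}) term is vanishingly small for δ > 0 and is dropped in the standard sample-size formula.)
δ = d·√(n/2) ⇒ n = 2(δ/d)² = 2 × (3.250 / 0.6949)² = 43.75.
Rounding up, n = 44 per group.

n = 44 per group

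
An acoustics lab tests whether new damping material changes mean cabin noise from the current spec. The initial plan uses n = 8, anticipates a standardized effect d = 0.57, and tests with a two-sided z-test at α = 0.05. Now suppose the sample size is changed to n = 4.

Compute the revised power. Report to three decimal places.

Power ≈ 0.207

With n = 4: δ = d·√n = 0.57 × √4 = 1.1400. Critical value z_{0.025} = 1.960.
Revised power = Φ(δ − 1.960) + Φ(−δ − 1.960) = Φ(-0.820) + Φ(-3.100) = 0.2061 + 0.0010 = 0.2071.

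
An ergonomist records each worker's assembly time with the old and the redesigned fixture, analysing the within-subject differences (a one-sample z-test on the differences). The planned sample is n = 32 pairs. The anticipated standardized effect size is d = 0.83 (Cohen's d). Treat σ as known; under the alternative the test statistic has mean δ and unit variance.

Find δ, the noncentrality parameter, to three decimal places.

δ ≈ 4.695

δ = d·√n = 0.83 × √32 = 4.6952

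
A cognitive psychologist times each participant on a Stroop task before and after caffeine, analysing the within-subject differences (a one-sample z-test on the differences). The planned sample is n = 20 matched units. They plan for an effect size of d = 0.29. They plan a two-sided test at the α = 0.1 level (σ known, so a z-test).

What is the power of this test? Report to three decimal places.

Noncentrality parameter: δ = d·√n = 0.29 × √20 = 1.2969
Critical value for a two-sided test at α = 0.1: z_{α/2} = 1.645.
Power = Φ(δ − 1.645) + Φ(−δ − 1.645) = Φ(-0.348) + Φ(-2.942) = 0.3639 + 0.0016 = 0.3656.

Power ≈ 0.366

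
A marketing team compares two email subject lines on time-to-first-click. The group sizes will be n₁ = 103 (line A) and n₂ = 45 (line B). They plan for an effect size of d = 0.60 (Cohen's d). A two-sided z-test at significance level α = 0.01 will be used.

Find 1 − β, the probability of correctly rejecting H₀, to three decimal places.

Power ≈ 0.783

Noncentrality parameter: δ = d / √(1/n₁ + 1/n₂) = 0.60 / √(1/103 + 1/45) = 3.3577
Critical value for a two-sided test at α = 0.01: z_{α/2} = 2.576.
Power = Φ(δ − 2.576) + Φ(−δ − 2.576) = Φ(0.782) + Φ(-5.934) = 0.7829 + 0.0000 = 0.7829.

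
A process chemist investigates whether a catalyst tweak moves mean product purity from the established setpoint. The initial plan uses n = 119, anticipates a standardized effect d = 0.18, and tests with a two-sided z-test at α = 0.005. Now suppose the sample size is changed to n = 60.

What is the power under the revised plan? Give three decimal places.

Power ≈ 0.079

With n = 60: δ = d·√n = 0.18 × √60 = 1.3943. Critical value z_{0.0025} = 2.807.
Revised power = Φ(δ − 2.807) + Φ(−δ − 2.807) = Φ(-1.413) + Φ(-4.201) = 0.0789 + 0.0000 = 0.0789.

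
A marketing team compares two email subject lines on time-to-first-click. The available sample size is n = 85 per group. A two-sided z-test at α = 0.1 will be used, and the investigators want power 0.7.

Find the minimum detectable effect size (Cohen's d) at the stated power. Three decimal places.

Need Φ(δ − 1.645) = 0.7, so δ = 1.645 + 0.524 = 2.169.
(Lower-tail contribution to power is negligible for δ > 0.)
δ = d·√(n/2) ⇒ d = δ/√(n/2) = 2.169/√(85/2) = 0.3327.

d ≈ 0.333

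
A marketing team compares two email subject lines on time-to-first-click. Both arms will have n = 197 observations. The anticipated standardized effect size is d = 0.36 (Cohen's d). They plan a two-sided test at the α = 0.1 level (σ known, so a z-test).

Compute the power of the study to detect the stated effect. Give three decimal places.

Power ≈ 0.973

Noncentrality parameter: δ = d·√(n/2) = 0.36 × √(197/2) = 3.5729
Two-sided α = 0.1 → critical value z_{0.05} = 1.645.
Power = Φ(δ − 1.645) + Φ(−δ − 1.645) = Φ(1.928) + Φ(-5.218) = 0.9731 + 0.0000 = 0.9731.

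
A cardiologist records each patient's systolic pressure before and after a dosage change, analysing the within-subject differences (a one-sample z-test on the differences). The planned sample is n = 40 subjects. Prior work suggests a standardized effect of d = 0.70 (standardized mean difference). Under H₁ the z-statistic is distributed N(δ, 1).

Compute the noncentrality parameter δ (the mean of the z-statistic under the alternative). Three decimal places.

The noncentrality parameter scales effect size by the design's sample-size factor: δ = d·√n = 0.70 × √40 = 4.4272

δ ≈ 4.427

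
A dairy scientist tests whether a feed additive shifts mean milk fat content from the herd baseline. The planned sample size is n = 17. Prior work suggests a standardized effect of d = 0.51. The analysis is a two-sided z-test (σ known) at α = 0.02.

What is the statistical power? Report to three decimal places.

Power ≈ 0.412

Noncentrality parameter: δ = d·√n = 0.51 × √17 = 2.1028
Two-sided α = 0.02 → critical value z_{0.01} = 2.326.
Power = Φ(δ − 2.326) + Φ(−δ − 2.326) = Φ(-0.224) + Φ(-4.429) = 0.4115 + 0.0000 = 0.4116.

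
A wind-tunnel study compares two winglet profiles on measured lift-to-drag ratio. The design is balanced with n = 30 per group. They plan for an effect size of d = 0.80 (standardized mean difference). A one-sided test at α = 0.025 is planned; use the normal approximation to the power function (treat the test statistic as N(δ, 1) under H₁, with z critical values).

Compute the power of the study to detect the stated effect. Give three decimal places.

Power ≈ 0.873

Noncentrality parameter: δ = d·√(n/2) = 0.80 × √(30/2) = 3.0984
Critical value for a one-sided test at α = 0.025: z_α = 1.960.
Power = P(Z > 1.960 − δ) = Φ(1.138) = 0.8725.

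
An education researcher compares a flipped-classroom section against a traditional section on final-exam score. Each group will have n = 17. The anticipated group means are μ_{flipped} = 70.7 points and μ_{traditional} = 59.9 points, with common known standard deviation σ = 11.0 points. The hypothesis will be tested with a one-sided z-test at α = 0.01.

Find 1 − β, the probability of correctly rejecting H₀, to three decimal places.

Power ≈ 0.704

Standardized effect: d = |μ_{flipped} − μ_{traditional}| / σ = |70.7 − 59.9| / 11.0 = 0.9818
Noncentrality parameter: λ = d·√(n/2) = 0.9818 × √(17/2) = 2.8625
One-sided α = 0.01 → critical value z_{0.01} = 2.326.
Power = P(Z > 2.326 − λ) = Φ(0.536) = 0.7041.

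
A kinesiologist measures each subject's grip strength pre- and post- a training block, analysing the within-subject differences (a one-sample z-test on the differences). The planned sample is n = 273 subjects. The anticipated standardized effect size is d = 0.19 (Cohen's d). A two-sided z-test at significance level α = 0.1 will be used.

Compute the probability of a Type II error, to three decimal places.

Noncentrality parameter: δ = d·√n = 0.19 × √273 = 3.1393
Two-sided α = 0.1 → critical value z_{0.05} = 1.645.
Power = Φ(δ − 1.645) + Φ(−δ − 1.645) = Φ(1.494) + Φ(-4.784) = 0.9325 + 0.0000 = 0.9325.
Type II error: β = 1 − power = 1 − 0.9325 = 0.0675.

β ≈ 0.068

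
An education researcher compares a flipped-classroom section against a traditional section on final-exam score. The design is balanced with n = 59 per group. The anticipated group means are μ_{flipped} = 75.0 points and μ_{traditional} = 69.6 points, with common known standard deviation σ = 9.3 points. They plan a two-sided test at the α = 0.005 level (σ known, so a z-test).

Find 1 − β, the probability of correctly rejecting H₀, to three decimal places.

Standardized effect: d = |μ_{flipped} − μ_{traditional}| / σ = |75.0 − 69.6| / 9.3 = 0.5806
Noncentrality parameter: δ = d·√(n/2) = 0.5806 × √(59/2) = 3.1537
Critical value for a two-sided test at α = 0.005: z_{α/2} = 2.807.
Power = Φ(δ − 2.807) + Φ(−δ − 2.807) = Φ(0.347) + Φ(-5.961) = 0.6356 + 0.0000 = 0.6356.

Power ≈ 0.636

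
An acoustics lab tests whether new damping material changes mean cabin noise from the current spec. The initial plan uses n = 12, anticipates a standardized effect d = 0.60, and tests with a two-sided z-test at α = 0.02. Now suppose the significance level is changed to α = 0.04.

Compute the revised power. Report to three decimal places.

Power ≈ 0.510

δ = d·√n = 0.60 × √12 = 2.0785 (unchanged). New critical value: z_{0.02} = 2.054.
Revised power = Φ(δ − 2.054) + Φ(−δ − 2.054) = Φ(0.025) + Φ(-4.132) = 0.5099 + 0.0000 = 0.5099.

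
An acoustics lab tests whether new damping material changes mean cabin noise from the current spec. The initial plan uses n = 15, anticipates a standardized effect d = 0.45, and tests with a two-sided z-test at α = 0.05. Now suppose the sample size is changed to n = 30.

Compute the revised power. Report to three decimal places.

With n = 30: δ = d·√n = 0.45 × √30 = 2.4648. Critical value z_{0.025} = 1.960.
Revised power = Φ(δ − 1.960) + Φ(−δ − 1.960) = Φ(0.505) + Φ(-4.425) = 0.6931 + 0.0000 = 0.6932.

Power ≈ 0.693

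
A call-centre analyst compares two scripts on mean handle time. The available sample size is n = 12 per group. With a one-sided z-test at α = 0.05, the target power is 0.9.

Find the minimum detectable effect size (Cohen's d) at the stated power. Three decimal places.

d ≈ 1.195

Need Φ(δ − 1.645) = 0.9, so δ = 1.645 + 1.282 = 2.926.
δ = d·√(n/2) ⇒ d = δ/√(n/2) = 2.926/√(12/2) = 1.1947.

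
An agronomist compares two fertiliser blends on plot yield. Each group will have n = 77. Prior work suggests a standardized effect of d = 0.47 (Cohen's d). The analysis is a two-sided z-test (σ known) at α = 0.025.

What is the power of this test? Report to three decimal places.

Noncentrality parameter: δ = d·√(n/2) = 0.47 × √(77/2) = 2.9163
Critical value for a two-sided test at α = 0.025: z_{α/2} = 2.241.
Power = Φ(δ − 2.241) + Φ(−δ − 2.241) = Φ(0.675) + Φ(-5.158) = 0.7501 + 0.0000 = 0.7501.

Power ≈ 0.750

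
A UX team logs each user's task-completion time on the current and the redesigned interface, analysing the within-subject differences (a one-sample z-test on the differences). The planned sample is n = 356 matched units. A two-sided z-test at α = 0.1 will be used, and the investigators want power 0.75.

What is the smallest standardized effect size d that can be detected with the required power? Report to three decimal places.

d ≈ 0.123

Required noncentrality: δ = z_{0.05} + z_{0.25} = 1.645 + 0.674 = 2.319.
(The second rejection-region term Φ(−δ − z_{α/2}) is negligible and dropped.)
δ = d·√n ⇒ d = δ/√n = 2.319/√356 = 0.1229.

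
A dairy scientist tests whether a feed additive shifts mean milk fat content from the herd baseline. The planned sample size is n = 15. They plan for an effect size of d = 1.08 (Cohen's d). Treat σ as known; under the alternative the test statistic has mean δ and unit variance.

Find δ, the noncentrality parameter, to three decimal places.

δ = d·√n = 1.08 × √15 = 4.1828

δ ≈ 4.183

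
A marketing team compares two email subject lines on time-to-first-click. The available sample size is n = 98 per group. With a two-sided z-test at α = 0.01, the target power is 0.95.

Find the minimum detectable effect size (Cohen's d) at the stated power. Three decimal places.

d ≈ 0.603

Need Φ(δ − 2.576) = 0.95, so δ = 2.576 + 1.645 = 4.221.
(The second rejection-region term Φ(−δ − z_{α/2}) is negligible and dropped.)
δ = d·√(n/2) ⇒ d = δ/√(n/2) = 4.221/√(98/2) = 0.6030.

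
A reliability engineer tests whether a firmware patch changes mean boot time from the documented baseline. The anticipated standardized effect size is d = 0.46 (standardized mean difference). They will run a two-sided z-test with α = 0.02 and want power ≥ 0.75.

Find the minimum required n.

n = 43

Set Φ(δ − 2.326) = 0.75; then δ − 2.326 = Φ⁻¹(0.75) = 0.674, giving δ = 3.001.
(For δ > 0 the lower-tail rejection region contributes negligibly to power, so the one-term inversion is standard.)
δ = d·√n ⇒ n = (δ/d)² = (3.001 / 0.46)² = 42.56.
Rounding up, n = 43.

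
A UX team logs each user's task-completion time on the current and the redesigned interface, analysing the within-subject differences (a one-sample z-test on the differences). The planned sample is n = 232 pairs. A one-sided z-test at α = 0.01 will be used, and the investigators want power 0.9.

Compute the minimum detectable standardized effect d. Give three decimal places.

Need Φ(δ − 2.326) = 0.9, so δ = 2.326 + 1.282 = 3.608.
δ = d·√n ⇒ d = δ/√n = 3.608/√232 = 0.2369.

d ≈ 0.237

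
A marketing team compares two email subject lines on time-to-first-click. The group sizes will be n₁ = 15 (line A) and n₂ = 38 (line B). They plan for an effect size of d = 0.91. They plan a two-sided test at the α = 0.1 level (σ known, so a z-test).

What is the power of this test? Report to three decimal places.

Power ≈ 0.910

Noncentrality parameter: λ = d / √(1/n₁ + 1/n₂) = 0.91 / √(1/15 + 1/38) = 2.9843
Two-sided α = 0.1 → critical value z_{0.05} = 1.645.
Power = Φ(λ − 1.645) + Φ(−λ − 1.645) = Φ(1.339) + Φ(-4.629) = 0.9098 + 0.0000 = 0.9098.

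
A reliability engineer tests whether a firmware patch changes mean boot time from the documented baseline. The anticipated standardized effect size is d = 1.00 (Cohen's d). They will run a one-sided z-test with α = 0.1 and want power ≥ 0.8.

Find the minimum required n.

For power 0.8 need Φ(δ − z_{0.1}) = 0.8, so δ = z_{0.1} + z_{0.20} = 1.282 + 0.842 = 2.123.
δ = d·√n ⇒ n = (δ/d)² = (2.123 / 1.00)² = 4.51.
Round up to the next whole unit.

n = 5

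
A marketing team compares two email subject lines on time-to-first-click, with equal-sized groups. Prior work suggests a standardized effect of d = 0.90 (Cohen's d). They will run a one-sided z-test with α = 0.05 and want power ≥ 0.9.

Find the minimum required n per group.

n = 22 per group

Set Φ(δ − 1.645) = 0.9; then δ − 1.645 = Φ⁻¹(0.9) = 1.282, giving δ = 2.926.
δ = d·√(n/2) ⇒ n = 2(δ/d)² = 2 × (2.926 / 0.90)² = 21.15.
Round up to the next whole unit.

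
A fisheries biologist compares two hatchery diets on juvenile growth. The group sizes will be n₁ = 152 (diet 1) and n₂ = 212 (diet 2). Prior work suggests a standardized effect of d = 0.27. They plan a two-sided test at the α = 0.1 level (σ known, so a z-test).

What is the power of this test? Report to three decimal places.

Power ≈ 0.815

Noncentrality parameter: δ = d / √(1/n₁ + 1/n₂) = 0.27 / √(1/152 + 1/212) = 2.5404
Critical value for a two-sided test at α = 0.1: z_{α/2} = 1.645.
Power = Φ(δ − 1.645) + Φ(−δ − 1.645) = Φ(0.896) + Φ(-4.185) = 0.8148 + 0.0000 = 0.8148.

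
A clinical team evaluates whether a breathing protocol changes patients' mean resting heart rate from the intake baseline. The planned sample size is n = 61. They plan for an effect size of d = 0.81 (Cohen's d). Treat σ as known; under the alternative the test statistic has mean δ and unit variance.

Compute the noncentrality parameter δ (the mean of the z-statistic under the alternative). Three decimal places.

The noncentrality parameter scales effect size by the design's sample-size factor: δ = d·√n = 0.81 × √61 = 6.3263

δ ≈ 6.326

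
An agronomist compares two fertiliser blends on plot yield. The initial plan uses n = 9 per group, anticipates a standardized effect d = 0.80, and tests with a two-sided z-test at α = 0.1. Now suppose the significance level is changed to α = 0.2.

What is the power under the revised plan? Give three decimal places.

δ = d·√(n/2) = 0.80 × √(9/2) = 1.6971 (unchanged). New critical value: z_{0.1} = 1.282.
Revised power = Φ(δ − 1.282) + Φ(−δ − 1.282) = Φ(0.416) + Φ(-2.979) = 0.6611 + 0.0014 = 0.6626.

Power ≈ 0.663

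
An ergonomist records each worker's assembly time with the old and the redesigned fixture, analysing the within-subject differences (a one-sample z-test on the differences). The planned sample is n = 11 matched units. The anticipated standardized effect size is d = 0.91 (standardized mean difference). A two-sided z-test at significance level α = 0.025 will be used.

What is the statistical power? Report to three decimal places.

Noncentrality parameter: δ = d·√n = 0.91 × √11 = 3.0181
Two-sided α = 0.025 → critical value z_{0.0125} = 2.241.
Power = Φ(δ − 2.241) + Φ(−δ − 2.241) = Φ(0.777) + Φ(-5.260) = 0.7813 + 0.0000 = 0.7813.

Power ≈ 0.781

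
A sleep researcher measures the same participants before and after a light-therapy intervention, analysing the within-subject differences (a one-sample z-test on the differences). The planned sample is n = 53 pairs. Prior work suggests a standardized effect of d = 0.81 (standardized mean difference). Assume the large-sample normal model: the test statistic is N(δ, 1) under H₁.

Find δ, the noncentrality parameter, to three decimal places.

δ ≈ 5.897

δ = d·√n = 0.81 × √53 = 5.8969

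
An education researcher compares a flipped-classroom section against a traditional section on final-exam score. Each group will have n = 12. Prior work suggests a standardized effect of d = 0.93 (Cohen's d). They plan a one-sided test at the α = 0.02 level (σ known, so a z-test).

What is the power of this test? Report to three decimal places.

Power ≈ 0.589

Noncentrality parameter: δ = d·√(n/2) = 0.93 × √(12/2) = 2.2780
Critical value for a one-sided test at α = 0.02: z_α = 2.054.
Power = Φ(δ − 2.054) = Φ(0.224) = 0.5887.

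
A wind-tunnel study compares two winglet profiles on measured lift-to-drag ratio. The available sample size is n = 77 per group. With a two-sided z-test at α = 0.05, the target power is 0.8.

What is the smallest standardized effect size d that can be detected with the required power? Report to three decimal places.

d ≈ 0.452

Need Φ(δ − 1.960) = 0.8, so δ = 1.960 + 0.842 = 2.802.
(The second rejection-region term Φ(−δ − z_{α/2}) is negligible and dropped.)
δ = d·√(n/2) ⇒ d = δ/√(n/2) = 2.802/√(77/2) = 0.4515.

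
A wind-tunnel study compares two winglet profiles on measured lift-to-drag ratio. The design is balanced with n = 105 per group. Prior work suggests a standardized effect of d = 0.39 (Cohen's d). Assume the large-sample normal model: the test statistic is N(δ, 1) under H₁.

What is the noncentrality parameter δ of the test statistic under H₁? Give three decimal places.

δ ≈ 2.826

The noncentrality parameter scales effect size by the design's sample-size factor: δ = d·√(n/2) = 0.39 × √(105/2) = 2.8258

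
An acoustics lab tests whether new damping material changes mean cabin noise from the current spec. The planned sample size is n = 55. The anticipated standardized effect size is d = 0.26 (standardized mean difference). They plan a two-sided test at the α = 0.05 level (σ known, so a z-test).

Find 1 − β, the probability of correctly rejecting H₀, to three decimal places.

Power ≈ 0.487

Noncentrality parameter: δ = d·√n = 0.26 × √55 = 1.9282
Two-sided α = 0.05 → critical value z_{0.025} = 1.960.
Power = Φ(δ − 1.960) + Φ(−δ − 1.960) = Φ(-0.032) + Φ(-3.888) = 0.4873 + 0.0001 = 0.4874.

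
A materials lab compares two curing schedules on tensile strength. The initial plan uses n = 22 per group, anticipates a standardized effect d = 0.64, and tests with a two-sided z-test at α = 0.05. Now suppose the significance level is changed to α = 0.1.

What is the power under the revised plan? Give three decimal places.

δ = d·√(n/2) = 0.64 × √(22/2) = 2.1226 (unchanged). New critical value: z_{0.05} = 1.645.
Revised power = Φ(δ − 1.645) + Φ(−δ − 1.645) = Φ(0.478) + Φ(-3.767) = 0.6836 + 0.0001 = 0.6837.

Power ≈ 0.684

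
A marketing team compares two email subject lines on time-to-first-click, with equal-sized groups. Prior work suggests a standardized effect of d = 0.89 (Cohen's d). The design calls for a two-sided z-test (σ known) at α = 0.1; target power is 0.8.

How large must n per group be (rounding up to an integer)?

Set Φ(δ − 1.645) = 0.8; then δ − 1.645 = Φ⁻¹(0.8) = 0.842, giving δ = 2.486.
(Ignoring the negligible lower-tail rejection probability gives the usual closed-form inversion.)
δ = d·√(n/2) ⇒ n = 2(δ/d)² = 2 × (2.486 / 0.89)² = 15.61.
Rounding up, n = 16 per group.

n = 16 per group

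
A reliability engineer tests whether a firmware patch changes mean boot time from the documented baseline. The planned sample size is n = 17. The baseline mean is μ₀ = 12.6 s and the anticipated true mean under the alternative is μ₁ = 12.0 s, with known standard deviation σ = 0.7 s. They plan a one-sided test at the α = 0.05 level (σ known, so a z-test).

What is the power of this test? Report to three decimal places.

Power ≈ 0.971

Standardized effect: d = |μ₁ − μ₀| / σ = |12.0 − 12.6| / 0.7 = 0.8571
Noncentrality parameter: δ = d·√n = 0.8571 × √17 = 3.5341
Critical value for a one-sided test at α = 0.05: z_α = 1.645.
Power = P(Z > 1.645 − δ) = Φ(1.889) = 0.9706.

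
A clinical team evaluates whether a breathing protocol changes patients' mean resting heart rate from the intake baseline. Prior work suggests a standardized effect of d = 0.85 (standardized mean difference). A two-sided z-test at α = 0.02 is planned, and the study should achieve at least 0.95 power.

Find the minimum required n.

For power 0.95 need Φ(δ − z_{0.01}) = 0.95, so δ = z_{0.01} + z_{0.05} = 2.326 + 1.645 = 3.971.
(For δ > 0 the lower-tail rejection region contributes negligibly to power, so the one-term inversion is standard.)
δ = d·√n ⇒ n = (δ/d)² = (3.971 / 0.85)² = 21.83.
Round up to the next whole unit.

n = 22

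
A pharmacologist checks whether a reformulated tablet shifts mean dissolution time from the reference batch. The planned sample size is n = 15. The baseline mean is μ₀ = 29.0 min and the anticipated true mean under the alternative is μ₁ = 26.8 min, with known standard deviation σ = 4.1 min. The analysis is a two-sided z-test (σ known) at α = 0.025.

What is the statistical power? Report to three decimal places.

Power ≈ 0.435

Standardized effect: d = |μ₁ − μ₀| / σ = |26.8 − 29.0| / 4.1 = 0.5366
Noncentrality parameter: δ = d·√n = 0.5366 × √15 = 2.0782
Two-sided α = 0.025 → critical value z_{0.0125} = 2.241.
Power = Φ(δ − 2.241) + Φ(−δ − 2.241) = Φ(-0.163) + Φ(-4.320) = 0.4352 + 0.0000 = 0.4352.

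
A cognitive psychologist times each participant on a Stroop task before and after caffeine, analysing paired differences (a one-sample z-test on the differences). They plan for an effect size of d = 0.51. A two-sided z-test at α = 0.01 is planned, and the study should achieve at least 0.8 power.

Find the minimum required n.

Set Φ(δ − 2.576) = 0.8; then δ − 2.576 = Φ⁻¹(0.8) = 0.842, giving δ = 3.417.
(For δ > 0 the lower-tail rejection region contributes negligibly to power, so the one-term inversion is standard.)
δ = d·√n ⇒ n = (δ/d)² = (3.417 / 0.51)² = 44.90.
Rounding up, n = 45.

n = 45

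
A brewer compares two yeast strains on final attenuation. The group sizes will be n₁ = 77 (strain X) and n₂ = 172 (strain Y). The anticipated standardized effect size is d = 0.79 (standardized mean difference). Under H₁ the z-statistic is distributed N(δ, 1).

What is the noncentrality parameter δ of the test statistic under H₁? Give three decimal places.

The noncentrality parameter scales effect size by the design's sample-size factor: δ = d / √(1/n₁ + 1/n₂) = 0.79 / √(1/77 + 1/172) = 5.7615

δ ≈ 5.762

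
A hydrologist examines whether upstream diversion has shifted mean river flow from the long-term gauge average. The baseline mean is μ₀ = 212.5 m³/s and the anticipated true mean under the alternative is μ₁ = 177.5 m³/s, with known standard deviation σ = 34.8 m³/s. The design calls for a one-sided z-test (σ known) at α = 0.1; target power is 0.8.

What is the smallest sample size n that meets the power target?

n = 5

Standardized effect: d = |μ₁ − μ₀| / σ = |177.5 − 212.5| / 34.8 = 1.0057
Set Φ(δ − 1.282) = 0.8; then δ − 1.282 = Φ⁻¹(0.8) = 0.842, giving δ = 2.123.
δ = d·√n ⇒ n = (δ/d)² = (2.123 / 1.0057)² = 4.46.
Round up to the next whole unit.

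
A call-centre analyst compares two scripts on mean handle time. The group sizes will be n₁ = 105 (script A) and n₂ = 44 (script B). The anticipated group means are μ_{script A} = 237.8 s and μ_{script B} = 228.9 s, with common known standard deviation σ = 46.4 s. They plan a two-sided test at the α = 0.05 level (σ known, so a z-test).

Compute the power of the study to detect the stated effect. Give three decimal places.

Power ≈ 0.187

Standardized effect: d = |μ_{script A} − μ_{script B}| / σ = |237.8 − 228.9| / 46.4 = 0.1918
Noncentrality parameter: δ = d / √(1/n₁ + 1/n₂) = 0.1918 / √(1/105 + 1/44) = 1.0681
Critical value for a two-sided test at α = 0.05: z_{α/2} = 1.960.
Power = Φ(δ − 1.960) + Φ(−δ − 1.960) = Φ(-0.892) + Φ(-3.028) = 0.1862 + 0.0012 = 0.1875.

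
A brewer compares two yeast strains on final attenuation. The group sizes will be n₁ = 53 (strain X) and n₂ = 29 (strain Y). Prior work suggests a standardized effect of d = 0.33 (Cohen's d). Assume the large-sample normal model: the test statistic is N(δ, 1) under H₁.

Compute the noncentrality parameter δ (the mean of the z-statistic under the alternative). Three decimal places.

δ ≈ 1.429

δ = d / √(1/n₁ + 1/n₂) = 0.33 / √(1/53 + 1/29) = 1.4287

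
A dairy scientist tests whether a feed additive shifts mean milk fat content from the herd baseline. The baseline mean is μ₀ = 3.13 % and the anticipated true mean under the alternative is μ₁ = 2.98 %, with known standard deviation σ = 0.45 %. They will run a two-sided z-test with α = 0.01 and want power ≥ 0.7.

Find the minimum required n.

Standardized effect: d = |μ₁ − μ₀| / σ = |2.98 − 3.13| / 0.45 = 0.3333
For power 0.7 need Φ(δ − z_{0.005}) = 0.7, so δ = z_{0.005} + z_{0.30} = 2.576 + 0.524 = 3.100.
(The Φ(−δ − z_{α/2}) term is vanishingly small for δ > 0 and is dropped in the standard sample-size formula.)
δ = d·√n ⇒ n = (δ/d)² = (3.100 / 0.3333)² = 86.50.
Round up to the next whole unit.

n = 87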